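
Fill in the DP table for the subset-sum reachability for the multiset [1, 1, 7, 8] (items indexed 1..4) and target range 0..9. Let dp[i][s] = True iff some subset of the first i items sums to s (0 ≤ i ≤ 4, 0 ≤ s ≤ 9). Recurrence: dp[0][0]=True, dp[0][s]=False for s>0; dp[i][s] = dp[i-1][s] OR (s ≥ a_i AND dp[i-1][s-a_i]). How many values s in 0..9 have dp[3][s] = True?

i\s   0   1   2   3   4   5   6   7   8   9
  0   T   F   F   F   F   F   F   F   F   F
  1   T   T   F   F   F   F   F   F   F   F
  2   T   T   T   F   F   F   F   F   F   F
  3   T   T   T   F   F   F   F   T   T   T
  4   T   T   T   F   F   F   F   T   T   T

6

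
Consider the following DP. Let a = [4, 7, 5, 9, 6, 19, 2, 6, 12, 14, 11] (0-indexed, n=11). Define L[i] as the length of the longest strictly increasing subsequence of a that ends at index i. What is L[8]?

   i    0    1    2    3    4    5    6    7    8    9   10
a[i]    4    7    5    9    6   19    2    6   12   14   11
L[i]    1    2    2    3    3    4    1    3    4    5    4

4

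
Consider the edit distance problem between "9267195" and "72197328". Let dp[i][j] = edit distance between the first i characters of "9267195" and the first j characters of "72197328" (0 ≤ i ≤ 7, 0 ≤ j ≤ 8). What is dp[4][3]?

   ''  7  2  1  9  7  3  2  8
''  0  1  2  3  4  5  6  7  8
 9  1  1  2  3  3  4  5  6  7
 2  2  2  1  2  3  4  5  5  6
 6  3  3  2  2  3  4  5  6  6
 7  4  3  3  3  3  3  4  5  6
 1  5  4  4  3  4  4  4  5  6
 9  6  5  5  4  3  4  5  5  6
 5  7  6  6  5  4  4  5  6  6

3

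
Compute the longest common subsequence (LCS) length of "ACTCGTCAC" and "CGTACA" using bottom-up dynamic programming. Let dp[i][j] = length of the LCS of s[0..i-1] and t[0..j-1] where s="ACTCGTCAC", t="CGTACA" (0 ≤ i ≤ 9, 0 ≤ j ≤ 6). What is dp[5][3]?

2

   ''  C  G  T  A  C  A
''  0  0  0  0  0  0  0
 A  0  0  0  0  1  1  1
 C  0  1  1  1  1  2  2
 T  0  1  1  2  2  2  2
 C  0  1  1  2  2  3  3
 G  0  1  2  2  2  3  3
 T  0  1  2  3  3  3  3
 C  0  1  2  3  3  4  4
 A  0  1  2  3  4  4  5
 C  0  1  2  3  4  5  5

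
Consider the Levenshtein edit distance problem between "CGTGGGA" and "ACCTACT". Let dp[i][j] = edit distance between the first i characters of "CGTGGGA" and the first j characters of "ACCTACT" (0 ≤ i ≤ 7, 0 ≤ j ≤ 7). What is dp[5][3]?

   ''  A  C  C  T  A  C  T
''  0  1  2  3  4  5  6  7
 C  1  1  1  2  3  4  5  6
 G  2  2  2  2  3  4  5  6
 T  3  3  3  3  2  3  4  5
 G  4  4  4  4  3  3  4  5
 G  5  5  5  5  4  4  4  5
 G  6  6  6  6  5  5  5  5
 A  7  6  7  7  6  5  6  6

5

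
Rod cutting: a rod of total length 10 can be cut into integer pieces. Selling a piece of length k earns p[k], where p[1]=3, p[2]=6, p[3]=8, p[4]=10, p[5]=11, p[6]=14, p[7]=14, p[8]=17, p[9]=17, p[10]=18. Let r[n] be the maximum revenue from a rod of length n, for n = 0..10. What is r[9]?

   n    0    1    2    3    4    5    6    7    8    9   10
r[n]    0    3    6    9   12   15   18   21   24   27   30

27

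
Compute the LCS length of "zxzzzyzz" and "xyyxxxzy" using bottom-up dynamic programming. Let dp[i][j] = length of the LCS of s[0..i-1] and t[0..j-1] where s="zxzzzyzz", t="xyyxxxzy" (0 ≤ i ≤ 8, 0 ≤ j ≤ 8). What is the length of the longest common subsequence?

3

   ''  x  y  y  x  x  x  z  y
''  0  0  0  0  0  0  0  0  0
 z  0  0  0  0  0  0  0  1  1
 x  0  1  1  1  1  1  1  1  1
 z  0  1  1  1  1  1  1  2  2
 z  0  1  1  1  1  1  1  2  2
 z  0  1  1  1  1  1  1  2  2
 y  0  1  2  2  2  2  2  2  3
 z  0  1  2  2  2  2  2  3  3
 z  0  1  2  2  2  2  2  3  3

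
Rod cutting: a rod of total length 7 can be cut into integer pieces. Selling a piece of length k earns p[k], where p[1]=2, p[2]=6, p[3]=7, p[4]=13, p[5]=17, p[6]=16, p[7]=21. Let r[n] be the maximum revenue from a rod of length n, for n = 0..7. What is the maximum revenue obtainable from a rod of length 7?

   n    0    1    2    3    4    5    6    7
r[n]    0    2    6    8   13   17   19   23

23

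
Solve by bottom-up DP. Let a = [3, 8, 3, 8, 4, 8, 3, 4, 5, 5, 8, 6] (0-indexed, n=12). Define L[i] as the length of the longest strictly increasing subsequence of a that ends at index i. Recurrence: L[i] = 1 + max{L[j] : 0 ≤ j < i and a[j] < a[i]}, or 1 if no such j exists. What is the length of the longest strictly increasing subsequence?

   i    0    1    2    3    4    5    6    7    8    9   10   11
a[i]    3    8    3    8    4    8    3    4    5    5    8    6
L[i]    1    2    1    2    2    3    1    2    3    3    4    4

4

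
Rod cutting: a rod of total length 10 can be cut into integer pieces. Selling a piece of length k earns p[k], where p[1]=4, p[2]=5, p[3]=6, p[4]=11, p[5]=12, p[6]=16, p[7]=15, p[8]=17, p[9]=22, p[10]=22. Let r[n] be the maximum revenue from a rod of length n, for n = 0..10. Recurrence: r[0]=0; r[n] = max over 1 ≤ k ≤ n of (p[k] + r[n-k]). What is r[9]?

   n    0    1    2    3    4    5    6    7    8    9   10
r[n]    0    4    8   12   16   20   24   28   32   36   40

36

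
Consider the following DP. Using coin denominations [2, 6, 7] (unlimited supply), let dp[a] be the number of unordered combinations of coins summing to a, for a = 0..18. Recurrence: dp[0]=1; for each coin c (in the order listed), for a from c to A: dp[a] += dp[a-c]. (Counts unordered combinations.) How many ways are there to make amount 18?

after  coin     0     1     2     3     4     5     6     7     8     9    10    11    12    13    14    15    16    17    18
          2     1     0     1     0     1     0     1     0     1     0     1     0     1     0     1     0     1     0     1
          6     1     0     1     0     1     0     2     0     2     0     2     0     3     0     3     0     3     0     4
          7     1     0     1     0     1     0     2     1     2     1     2     1     3     2     4     2     4     2     5

5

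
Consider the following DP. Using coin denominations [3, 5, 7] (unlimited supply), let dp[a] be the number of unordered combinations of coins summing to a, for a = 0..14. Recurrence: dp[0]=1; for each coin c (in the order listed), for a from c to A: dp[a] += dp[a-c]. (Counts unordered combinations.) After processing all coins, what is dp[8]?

1

after  coin     0     1     2     3     4     5     6     7     8     9    10    11    12    13    14
          3     1     0     0     1     0     0     1     0     0     1     0     0     1     0     0
          5     1     0     0     1     0     1     1     0     1     1     1     1     1     1     1
          7     1     0     0     1     0     1     1     1     1     1     2     1     2     2     2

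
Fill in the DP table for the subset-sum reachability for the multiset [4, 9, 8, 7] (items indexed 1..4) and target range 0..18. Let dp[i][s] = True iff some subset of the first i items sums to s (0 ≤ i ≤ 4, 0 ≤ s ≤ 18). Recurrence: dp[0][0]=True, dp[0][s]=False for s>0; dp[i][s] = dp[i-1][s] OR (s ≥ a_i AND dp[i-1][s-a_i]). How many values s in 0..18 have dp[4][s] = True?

i\s   0   1   2   3   4   5   6   7   8   9  10  11  12  13  14  15  16  17  18
  0   T   F   F   F   F   F   F   F   F   F   F   F   F   F   F   F   F   F   F
  1   T   F   F   F   T   F   F   F   F   F   F   F   F   F   F   F   F   F   F
  2   T   F   F   F   T   F   F   F   F   T   F   F   F   T   F   F   F   F   F
  3   T   F   F   F   T   F   F   F   T   T   F   F   T   T   F   F   F   T   F
  4   T   F   F   F   T   F   F   T   T   T   F   T   T   T   F   T   T   T   F

11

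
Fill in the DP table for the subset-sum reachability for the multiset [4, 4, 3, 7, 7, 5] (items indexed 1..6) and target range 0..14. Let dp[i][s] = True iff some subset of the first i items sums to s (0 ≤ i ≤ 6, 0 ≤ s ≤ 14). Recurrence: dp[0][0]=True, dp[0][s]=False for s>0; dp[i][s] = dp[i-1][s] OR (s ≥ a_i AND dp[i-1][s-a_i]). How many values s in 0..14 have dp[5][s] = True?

8

i\s   0   1   2   3   4   5   6   7   8   9  10  11  12  13  14
  0   T   F   F   F   F   F   F   F   F   F   F   F   F   F   F
  1   T   F   F   F   T   F   F   F   F   F   F   F   F   F   F
  2   T   F   F   F   T   F   F   F   T   F   F   F   F   F   F
  3   T   F   F   T   T   F   F   T   T   F   F   T   F   F   F
  4   T   F   F   T   T   F   F   T   T   F   T   T   F   F   T
  5   T   F   F   T   T   F   F   T   T   F   T   T   F   F   T
  6   T   F   F   T   T   T   F   T   T   T   T   T   T   T   T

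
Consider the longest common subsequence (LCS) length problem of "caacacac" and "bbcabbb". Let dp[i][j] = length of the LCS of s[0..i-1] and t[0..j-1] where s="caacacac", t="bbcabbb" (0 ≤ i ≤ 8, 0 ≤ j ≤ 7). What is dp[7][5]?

2

   ''  b  b  c  a  b  b  b
''  0  0  0  0  0  0  0  0
 c  0  0  0  1  1  1  1  1
 a  0  0  0  1  2  2  2  2
 a  0  0  0  1  2  2  2  2
 c  0  0  0  1  2  2  2  2
 a  0  0  0  1  2  2  2  2
 c  0  0  0  1  2  2  2  2
 a  0  0  0  1  2  2  2  2
 c  0  0  0  1  2  2  2  2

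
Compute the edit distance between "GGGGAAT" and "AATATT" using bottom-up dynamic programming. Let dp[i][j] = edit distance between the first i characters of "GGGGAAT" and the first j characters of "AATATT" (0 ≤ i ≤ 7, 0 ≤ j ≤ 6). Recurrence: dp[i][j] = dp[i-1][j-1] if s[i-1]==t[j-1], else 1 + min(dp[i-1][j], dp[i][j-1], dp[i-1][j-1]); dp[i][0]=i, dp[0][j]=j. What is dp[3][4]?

   ''  A  A  T  A  T  T
''  0  1  2  3  4  5  6
 G  1  1  2  3  4  5  6
 G  2  2  2  3  4  5  6
 G  3  3  3  3  4  5  6
 G  4  4  4  4  4  5  6
 A  5  4  4  5  4  5  6
 A  6  5  4  5  5  5  6
 T  7  6  5  4  5  5  5

4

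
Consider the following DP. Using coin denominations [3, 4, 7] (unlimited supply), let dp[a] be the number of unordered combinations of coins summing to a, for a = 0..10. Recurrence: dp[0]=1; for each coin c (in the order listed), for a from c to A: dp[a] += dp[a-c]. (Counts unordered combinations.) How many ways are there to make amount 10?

after  coin     0     1     2     3     4     5     6     7     8     9    10
          3     1     0     0     1     0     0     1     0     0     1     0
          4     1     0     0     1     1     0     1     1     1     1     1
          7     1     0     0     1     1     0     1     2     1     1     2

2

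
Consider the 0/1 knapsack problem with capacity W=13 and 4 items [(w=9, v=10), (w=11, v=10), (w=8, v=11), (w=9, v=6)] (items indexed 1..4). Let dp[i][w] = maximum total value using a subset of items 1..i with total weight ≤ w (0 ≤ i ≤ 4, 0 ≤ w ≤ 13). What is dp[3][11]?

11

i\w   0   1   2   3   4   5   6   7   8   9  10  11  12  13
  0   0   0   0   0   0   0   0   0   0   0   0   0   0   0
  1   0   0   0   0   0   0   0   0   0  10  10  10  10  10
  2   0   0   0   0   0   0   0   0   0  10  10  10  10  10
  3   0   0   0   0   0   0   0   0  11  11  11  11  11  11
  4   0   0   0   0   0   0   0   0  11  11  11  11  11  11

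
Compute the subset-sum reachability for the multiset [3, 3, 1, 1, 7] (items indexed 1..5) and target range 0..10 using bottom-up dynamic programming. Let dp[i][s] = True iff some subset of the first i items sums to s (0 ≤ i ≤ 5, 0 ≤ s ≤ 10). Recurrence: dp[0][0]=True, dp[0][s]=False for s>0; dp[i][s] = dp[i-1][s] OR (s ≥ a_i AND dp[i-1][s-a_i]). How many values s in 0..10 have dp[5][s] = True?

i\s   0   1   2   3   4   5   6   7   8   9  10
  0   T   F   F   F   F   F   F   F   F   F   F
  1   T   F   F   T   F   F   F   F   F   F   F
  2   T   F   F   T   F   F   T   F   F   F   F
  3   T   T   F   T   T   F   T   T   F   F   F
  4   T   T   T   T   T   T   T   T   T   F   F
  5   T   T   T   T   T   T   T   T   T   T   T

11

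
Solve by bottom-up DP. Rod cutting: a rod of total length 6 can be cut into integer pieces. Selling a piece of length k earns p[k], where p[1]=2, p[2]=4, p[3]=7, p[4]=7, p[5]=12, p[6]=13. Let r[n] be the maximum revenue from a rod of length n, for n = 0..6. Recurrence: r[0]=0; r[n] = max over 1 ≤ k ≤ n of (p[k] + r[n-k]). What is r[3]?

7

   n    0    1    2    3    4    5    6
r[n]    0    2    4    7    9   12   14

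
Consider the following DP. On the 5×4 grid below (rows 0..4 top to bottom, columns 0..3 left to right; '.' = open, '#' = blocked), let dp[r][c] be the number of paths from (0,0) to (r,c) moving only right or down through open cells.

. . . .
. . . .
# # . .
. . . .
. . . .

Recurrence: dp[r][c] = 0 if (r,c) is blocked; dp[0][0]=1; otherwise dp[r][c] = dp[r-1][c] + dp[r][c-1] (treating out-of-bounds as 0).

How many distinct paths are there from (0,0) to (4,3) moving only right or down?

r\c   0   1   2   3
  0   1   1   1   1
  1   1   2   3   4
  2   0   0   3   7
  3   0   0   3  10
  4   0   0   3  13

13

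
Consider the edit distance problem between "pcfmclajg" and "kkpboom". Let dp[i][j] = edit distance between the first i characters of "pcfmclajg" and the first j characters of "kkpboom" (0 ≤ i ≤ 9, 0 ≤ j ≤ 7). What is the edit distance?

   ''  k  k  p  b  o  o  m
''  0  1  2  3  4  5  6  7
 p  1  1  2  2  3  4  5  6
 c  2  2  2  3  3  4  5  6
 f  3  3  3  3  4  4  5  6
 m  4  4  4  4  4  5  5  5
 c  5  5  5  5  5  5  6  6
 l  6  6  6  6  6  6  6  7
 a  7  7  7  7  7  7  7  7
 j  8  8  8  8  8  8  8  8
 g  9  9  9  9  9  9  9  9

9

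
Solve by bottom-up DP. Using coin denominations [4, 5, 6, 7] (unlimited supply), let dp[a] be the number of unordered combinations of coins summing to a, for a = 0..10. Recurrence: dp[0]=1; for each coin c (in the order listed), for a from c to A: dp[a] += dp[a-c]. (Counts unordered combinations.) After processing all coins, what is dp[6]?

after  coin     0     1     2     3     4     5     6     7     8     9    10
          4     1     0     0     0     1     0     0     0     1     0     0
          5     1     0     0     0     1     1     0     0     1     1     1
          6     1     0     0     0     1     1     1     0     1     1     2
          7     1     0     0     0     1     1     1     1     1     1     2

1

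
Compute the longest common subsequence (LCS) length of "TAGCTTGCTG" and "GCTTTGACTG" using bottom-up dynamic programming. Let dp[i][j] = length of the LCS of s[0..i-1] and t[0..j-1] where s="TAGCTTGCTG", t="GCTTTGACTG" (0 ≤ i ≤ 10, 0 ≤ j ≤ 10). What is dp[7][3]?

3

   ''  G  C  T  T  T  G  A  C  T  G
''  0  0  0  0  0  0  0  0  0  0  0
 T  0  0  0  1  1  1  1  1  1  1  1
 A  0  0  0  1  1  1  1  2  2  2  2
 G  0  1  1  1  1  1  2  2  2  2  3
 C  0  1  2  2  2  2  2  2  3  3  3
 T  0  1  2  3  3  3  3  3  3  4  4
 T  0  1  2  3  4  4  4  4  4  4  4
 G  0  1  2  3  4  4  5  5  5  5  5
 C  0  1  2  3  4  4  5  5  6  6  6
 T  0  1  2  3  4  5  5  5  6  7  7
 G  0  1  2  3  4  5  6  6  6  7  8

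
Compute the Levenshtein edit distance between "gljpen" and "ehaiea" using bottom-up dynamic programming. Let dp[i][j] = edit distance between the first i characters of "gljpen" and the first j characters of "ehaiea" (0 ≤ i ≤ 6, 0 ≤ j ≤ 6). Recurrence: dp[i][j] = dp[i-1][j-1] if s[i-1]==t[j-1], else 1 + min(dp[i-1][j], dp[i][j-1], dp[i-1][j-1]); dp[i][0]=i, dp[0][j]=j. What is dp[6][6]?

5

   ''  e  h  a  i  e  a
''  0  1  2  3  4  5  6
 g  1  1  2  3  4  5  6
 l  2  2  2  3  4  5  6
 j  3  3  3  3  4  5  6
 p  4  4  4  4  4  5  6
 e  5  4  5  5  5  4  5
 n  6  5  5  6  6  5  5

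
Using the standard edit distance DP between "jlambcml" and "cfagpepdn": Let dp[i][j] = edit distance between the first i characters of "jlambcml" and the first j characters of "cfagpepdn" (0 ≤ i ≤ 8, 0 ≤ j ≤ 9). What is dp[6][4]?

5

   ''  c  f  a  g  p  e  p  d  n
''  0  1  2  3  4  5  6  7  8  9
 j  1  1  2  3  4  5  6  7  8  9
 l  2  2  2  3  4  5  6  7  8  9
 a  3  3  3  2  3  4  5  6  7  8
 m  4  4  4  3  3  4  5  6  7  8
 b  5  5  5  4  4  4  5  6  7  8
 c  6  5  6  5  5  5  5  6  7  8
 m  7  6  6  6  6  6  6  6  7  8
 l  8  7  7  7  7  7  7  7  7  8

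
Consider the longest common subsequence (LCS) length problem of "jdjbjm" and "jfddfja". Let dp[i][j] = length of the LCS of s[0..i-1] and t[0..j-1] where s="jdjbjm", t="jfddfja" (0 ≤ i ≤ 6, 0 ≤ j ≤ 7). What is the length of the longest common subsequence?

3

   ''  j  f  d  d  f  j  a
''  0  0  0  0  0  0  0  0
 j  0  1  1  1  1  1  1  1
 d  0  1  1  2  2  2  2  2
 j  0  1  1  2  2  2  3  3
 b  0  1  1  2  2  2  3  3
 j  0  1  1  2  2  2  3  3
 m  0  1  1  2  2  2  3  3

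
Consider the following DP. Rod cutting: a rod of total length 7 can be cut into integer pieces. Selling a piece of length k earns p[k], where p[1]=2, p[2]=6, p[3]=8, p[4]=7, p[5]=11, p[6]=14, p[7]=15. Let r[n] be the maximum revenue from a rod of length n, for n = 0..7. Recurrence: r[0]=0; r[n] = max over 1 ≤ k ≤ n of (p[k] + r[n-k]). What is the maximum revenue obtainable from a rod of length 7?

   n    0    1    2    3    4    5    6    7
r[n]    0    2    6    8   12   14   18   20

20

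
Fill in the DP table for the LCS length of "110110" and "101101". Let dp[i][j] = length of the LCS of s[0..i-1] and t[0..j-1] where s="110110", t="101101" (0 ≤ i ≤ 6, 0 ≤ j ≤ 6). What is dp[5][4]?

4

   ''  1  0  1  1  0  1
''  0  0  0  0  0  0  0
 1  0  1  1  1  1  1  1
 1  0  1  1  2  2  2  2
 0  0  1  2  2  2  3  3
 1  0  1  2  3  3  3  4
 1  0  1  2  3  4  4  4
 0  0  1  2  3  4  5  5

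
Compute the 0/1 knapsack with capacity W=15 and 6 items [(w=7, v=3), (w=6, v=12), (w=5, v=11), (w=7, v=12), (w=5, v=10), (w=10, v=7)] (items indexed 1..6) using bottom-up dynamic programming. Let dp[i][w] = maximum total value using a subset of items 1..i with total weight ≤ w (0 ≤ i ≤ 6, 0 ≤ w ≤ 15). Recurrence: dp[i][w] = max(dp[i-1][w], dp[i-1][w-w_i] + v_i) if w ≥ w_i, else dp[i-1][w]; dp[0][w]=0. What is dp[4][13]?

i\w   0   1   2   3   4   5   6   7   8   9  10  11  12  13  14  15
  0   0   0   0   0   0   0   0   0   0   0   0   0   0   0   0   0
  1   0   0   0   0   0   0   0   3   3   3   3   3   3   3   3   3
  2   0   0   0   0   0   0  12  12  12  12  12  12  12  15  15  15
  3   0   0   0   0   0  11  12  12  12  12  12  23  23  23  23  23
  4   0   0   0   0   0  11  12  12  12  12  12  23  23  24  24  24
  5   0   0   0   0   0  11  12  12  12  12  21  23  23  24  24  24
  6   0   0   0   0   0  11  12  12  12  12  21  23  23  24  24  24

24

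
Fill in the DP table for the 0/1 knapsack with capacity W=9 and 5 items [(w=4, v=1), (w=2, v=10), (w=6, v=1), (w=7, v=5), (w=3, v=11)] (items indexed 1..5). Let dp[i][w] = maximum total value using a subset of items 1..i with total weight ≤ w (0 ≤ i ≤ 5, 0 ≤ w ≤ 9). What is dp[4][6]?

11

i\w   0   1   2   3   4   5   6   7   8   9
  0   0   0   0   0   0   0   0   0   0   0
  1   0   0   0   0   1   1   1   1   1   1
  2   0   0  10  10  10  10  11  11  11  11
  3   0   0  10  10  10  10  11  11  11  11
  4   0   0  10  10  10  10  11  11  11  15
  5   0   0  10  11  11  21  21  21  21  22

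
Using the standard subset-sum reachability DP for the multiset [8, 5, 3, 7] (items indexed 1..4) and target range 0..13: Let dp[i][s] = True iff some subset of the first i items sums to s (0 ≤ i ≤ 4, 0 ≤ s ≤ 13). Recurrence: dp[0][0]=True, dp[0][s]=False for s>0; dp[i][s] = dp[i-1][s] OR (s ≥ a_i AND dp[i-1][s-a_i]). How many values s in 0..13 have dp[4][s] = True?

9

i\s   0   1   2   3   4   5   6   7   8   9  10  11  12  13
  0   T   F   F   F   F   F   F   F   F   F   F   F   F   F
  1   T   F   F   F   F   F   F   F   T   F   F   F   F   F
  2   T   F   F   F   F   T   F   F   T   F   F   F   F   T
  3   T   F   F   T   F   T   F   F   T   F   F   T   F   T
  4   T   F   F   T   F   T   F   T   T   F   T   T   T   T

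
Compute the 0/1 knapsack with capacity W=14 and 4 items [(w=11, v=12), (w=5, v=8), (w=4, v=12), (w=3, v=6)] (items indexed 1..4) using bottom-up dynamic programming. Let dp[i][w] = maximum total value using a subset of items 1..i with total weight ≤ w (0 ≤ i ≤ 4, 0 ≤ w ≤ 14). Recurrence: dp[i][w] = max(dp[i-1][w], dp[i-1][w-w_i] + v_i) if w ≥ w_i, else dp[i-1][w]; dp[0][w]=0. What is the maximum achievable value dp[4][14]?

26

i\w   0   1   2   3   4   5   6   7   8   9  10  11  12  13  14
  0   0   0   0   0   0   0   0   0   0   0   0   0   0   0   0
  1   0   0   0   0   0   0   0   0   0   0   0  12  12  12  12
  2   0   0   0   0   0   8   8   8   8   8   8  12  12  12  12
  3   0   0   0   0  12  12  12  12  12  20  20  20  20  20  20
  4   0   0   0   6  12  12  12  18  18  20  20  20  26  26  26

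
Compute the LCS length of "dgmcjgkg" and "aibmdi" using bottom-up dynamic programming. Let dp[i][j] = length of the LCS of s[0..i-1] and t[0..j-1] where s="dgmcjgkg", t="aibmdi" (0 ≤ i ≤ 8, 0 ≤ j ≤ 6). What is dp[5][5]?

   ''  a  i  b  m  d  i
''  0  0  0  0  0  0  0
 d  0  0  0  0  0  1  1
 g  0  0  0  0  0  1  1
 m  0  0  0  0  1  1  1
 c  0  0  0  0  1  1  1
 j  0  0  0  0  1  1  1
 g  0  0  0  0  1  1  1
 k  0  0  0  0  1  1  1
 g  0  0  0  0  1  1  1

1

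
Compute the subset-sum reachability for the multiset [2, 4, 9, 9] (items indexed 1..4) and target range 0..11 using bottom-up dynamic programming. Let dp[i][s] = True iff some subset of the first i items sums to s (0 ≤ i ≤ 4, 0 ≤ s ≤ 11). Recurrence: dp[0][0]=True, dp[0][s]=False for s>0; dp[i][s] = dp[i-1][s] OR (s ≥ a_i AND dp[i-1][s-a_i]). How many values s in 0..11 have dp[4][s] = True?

6

i\s   0   1   2   3   4   5   6   7   8   9  10  11
  0   T   F   F   F   F   F   F   F   F   F   F   F
  1   T   F   T   F   F   F   F   F   F   F   F   F
  2   T   F   T   F   T   F   T   F   F   F   F   F
  3   T   F   T   F   T   F   T   F   F   T   F   T
  4   T   F   T   F   T   F   T   F   F   T   F   T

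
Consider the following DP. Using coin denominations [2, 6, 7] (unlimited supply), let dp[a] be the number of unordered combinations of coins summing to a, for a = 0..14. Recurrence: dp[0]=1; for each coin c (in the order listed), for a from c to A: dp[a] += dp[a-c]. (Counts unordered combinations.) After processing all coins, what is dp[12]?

3

after  coin     0     1     2     3     4     5     6     7     8     9    10    11    12    13    14
          2     1     0     1     0     1     0     1     0     1     0     1     0     1     0     1
          6     1     0     1     0     1     0     2     0     2     0     2     0     3     0     3
          7     1     0     1     0     1     0     2     1     2     1     2     1     3     2     4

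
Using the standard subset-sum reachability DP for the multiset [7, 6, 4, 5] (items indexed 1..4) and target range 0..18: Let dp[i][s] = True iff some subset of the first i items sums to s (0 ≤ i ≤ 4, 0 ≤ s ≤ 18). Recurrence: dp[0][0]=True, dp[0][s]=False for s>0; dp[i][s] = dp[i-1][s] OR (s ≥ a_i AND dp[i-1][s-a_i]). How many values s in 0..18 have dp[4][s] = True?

14

i\s   0   1   2   3   4   5   6   7   8   9  10  11  12  13  14  15  16  17  18
  0   T   F   F   F   F   F   F   F   F   F   F   F   F   F   F   F   F   F   F
  1   T   F   F   F   F   F   F   T   F   F   F   F   F   F   F   F   F   F   F
  2   T   F   F   F   F   F   T   T   F   F   F   F   F   T   F   F   F   F   F
  3   T   F   F   F   T   F   T   T   F   F   T   T   F   T   F   F   F   T   F
  4   T   F   F   F   T   T   T   T   F   T   T   T   T   T   F   T   T   T   T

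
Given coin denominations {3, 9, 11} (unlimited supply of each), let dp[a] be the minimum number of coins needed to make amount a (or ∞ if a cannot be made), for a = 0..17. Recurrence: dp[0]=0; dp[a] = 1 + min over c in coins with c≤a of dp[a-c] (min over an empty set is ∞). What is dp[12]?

 a  0  1  2  3  4  5  6  7  8  9 10 11 12 13 14 15 16 17
dp  0  -  -  1  -  -  2  -  -  1  -  1  2  -  2  3  -  3
(- denotes ∞ / unreachable)

2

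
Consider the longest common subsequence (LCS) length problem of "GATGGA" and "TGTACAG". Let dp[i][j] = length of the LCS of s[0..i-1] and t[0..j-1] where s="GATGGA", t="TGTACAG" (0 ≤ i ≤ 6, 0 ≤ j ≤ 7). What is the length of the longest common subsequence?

3

   ''  T  G  T  A  C  A  G
''  0  0  0  0  0  0  0  0
 G  0  0  1  1  1  1  1  1
 A  0  0  1  1  2  2  2  2
 T  0  1  1  2  2  2  2  2
 G  0  1  2  2  2  2  2  3
 G  0  1  2  2  2  2  2  3
 A  0  1  2  2  3  3  3  3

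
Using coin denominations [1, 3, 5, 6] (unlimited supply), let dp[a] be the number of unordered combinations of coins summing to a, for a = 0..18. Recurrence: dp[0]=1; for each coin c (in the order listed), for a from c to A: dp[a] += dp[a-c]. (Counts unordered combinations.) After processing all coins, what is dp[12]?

14

after  coin     0     1     2     3     4     5     6     7     8     9    10    11    12    13    14    15    16    17    18
          1     1     1     1     1     1     1     1     1     1     1     1     1     1     1     1     1     1     1     1
          3     1     1     1     2     2     2     3     3     3     4     4     4     5     5     5     6     6     6     7
          5     1     1     1     2     2     3     4     4     5     6     7     8     9    10    11    13    14    15    17
          6     1     1     1     2     2     3     5     5     6     8     9    11    14    15    17    21    23    26    31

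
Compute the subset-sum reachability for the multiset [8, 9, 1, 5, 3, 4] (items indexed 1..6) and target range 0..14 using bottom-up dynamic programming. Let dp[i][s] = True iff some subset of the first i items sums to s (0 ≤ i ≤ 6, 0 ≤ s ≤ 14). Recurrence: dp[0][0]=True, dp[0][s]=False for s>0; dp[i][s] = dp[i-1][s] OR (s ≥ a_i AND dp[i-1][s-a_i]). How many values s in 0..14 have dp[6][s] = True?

i\s   0   1   2   3   4   5   6   7   8   9  10  11  12  13  14
  0   T   F   F   F   F   F   F   F   F   F   F   F   F   F   F
  1   T   F   F   F   F   F   F   F   T   F   F   F   F   F   F
  2   T   F   F   F   F   F   F   F   T   T   F   F   F   F   F
  3   T   T   F   F   F   F   F   F   T   T   T   F   F   F   F
  4   T   T   F   F   F   T   T   F   T   T   T   F   F   T   T
  5   T   T   F   T   T   T   T   F   T   T   T   T   T   T   T
  6   T   T   F   T   T   T   T   T   T   T   T   T   T   T   T

14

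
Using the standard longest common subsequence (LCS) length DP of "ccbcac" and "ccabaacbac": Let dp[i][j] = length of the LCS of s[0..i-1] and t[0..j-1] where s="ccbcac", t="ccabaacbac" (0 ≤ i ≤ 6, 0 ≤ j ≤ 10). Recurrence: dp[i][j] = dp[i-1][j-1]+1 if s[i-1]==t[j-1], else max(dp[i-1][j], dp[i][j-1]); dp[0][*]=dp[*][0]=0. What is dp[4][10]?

4

   ''  c  c  a  b  a  a  c  b  a  c
''  0  0  0  0  0  0  0  0  0  0  0
 c  0  1  1  1  1  1  1  1  1  1  1
 c  0  1  2  2  2  2  2  2  2  2  2
 b  0  1  2  2  3  3  3  3  3  3  3
 c  0  1  2  2  3  3  3  4  4  4  4
 a  0  1  2  3  3  4  4  4  4  5  5
 c  0  1  2  3  3  4  4  5  5  5  6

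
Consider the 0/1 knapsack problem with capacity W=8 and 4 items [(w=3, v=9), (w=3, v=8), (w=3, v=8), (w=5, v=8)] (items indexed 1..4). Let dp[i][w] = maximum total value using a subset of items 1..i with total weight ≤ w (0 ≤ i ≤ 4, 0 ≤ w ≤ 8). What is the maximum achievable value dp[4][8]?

17

i\w   0   1   2   3   4   5   6   7   8
  0   0   0   0   0   0   0   0   0   0
  1   0   0   0   9   9   9   9   9   9
  2   0   0   0   9   9   9  17  17  17
  3   0   0   0   9   9   9  17  17  17
  4   0   0   0   9   9   9  17  17  17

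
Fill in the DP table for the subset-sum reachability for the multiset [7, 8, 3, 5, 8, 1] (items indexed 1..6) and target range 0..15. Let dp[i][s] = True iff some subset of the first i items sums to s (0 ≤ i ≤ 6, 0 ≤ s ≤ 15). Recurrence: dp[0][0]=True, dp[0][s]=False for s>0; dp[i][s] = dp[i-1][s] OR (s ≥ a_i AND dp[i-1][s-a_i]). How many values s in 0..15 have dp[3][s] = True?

7

i\s   0   1   2   3   4   5   6   7   8   9  10  11  12  13  14  15
  0   T   F   F   F   F   F   F   F   F   F   F   F   F   F   F   F
  1   T   F   F   F   F   F   F   T   F   F   F   F   F   F   F   F
  2   T   F   F   F   F   F   F   T   T   F   F   F   F   F   F   T
  3   T   F   F   T   F   F   F   T   T   F   T   T   F   F   F   T
  4   T   F   F   T   F   T   F   T   T   F   T   T   T   T   F   T
  5   T   F   F   T   F   T   F   T   T   F   T   T   T   T   F   T
  6   T   T   F   T   T   T   T   T   T   T   T   T   T   T   T   T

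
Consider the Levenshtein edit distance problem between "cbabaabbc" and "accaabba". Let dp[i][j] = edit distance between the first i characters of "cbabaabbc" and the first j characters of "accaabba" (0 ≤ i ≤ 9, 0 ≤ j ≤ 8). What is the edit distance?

5

   ''  a  c  c  a  a  b  b  a
''  0  1  2  3  4  5  6  7  8
 c  1  1  1  2  3  4  5  6  7
 b  2  2  2  2  3  4  4  5  6
 a  3  2  3  3  2  3  4  5  5
 b  4  3  3  4  3  3  3  4  5
 a  5  4  4  4  4  3  4  4  4
 a  6  5  5  5  4  4  4  5  4
 b  7  6  6  6  5  5  4  4  5
 b  8  7  7  7  6  6  5  4  5
 c  9  8  7  7  7  7  6  5  5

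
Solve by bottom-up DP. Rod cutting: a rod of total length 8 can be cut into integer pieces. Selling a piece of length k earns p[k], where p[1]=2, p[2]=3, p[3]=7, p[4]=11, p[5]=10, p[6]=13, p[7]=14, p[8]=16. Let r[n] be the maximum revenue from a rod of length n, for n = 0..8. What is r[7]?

   n    0    1    2    3    4    5    6    7    8
r[n]    0    2    4    7   11   13   15   18   22

18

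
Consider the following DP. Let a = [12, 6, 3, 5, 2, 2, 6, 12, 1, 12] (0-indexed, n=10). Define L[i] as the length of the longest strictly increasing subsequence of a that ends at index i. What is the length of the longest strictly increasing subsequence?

4

   i    0    1    2    3    4    5    6    7    8    9
a[i]   12    6    3    5    2    2    6   12    1   12
L[i]    1    1    1    2    1    1    3    4    1    4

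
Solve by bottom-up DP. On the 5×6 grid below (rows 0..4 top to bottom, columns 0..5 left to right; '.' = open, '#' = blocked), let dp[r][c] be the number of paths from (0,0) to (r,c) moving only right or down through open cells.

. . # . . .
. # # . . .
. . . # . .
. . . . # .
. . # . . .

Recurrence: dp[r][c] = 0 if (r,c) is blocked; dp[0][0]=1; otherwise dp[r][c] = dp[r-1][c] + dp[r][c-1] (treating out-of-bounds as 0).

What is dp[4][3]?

r\c   0   1   2   3   4   5
  0   1   1   0   0   0   0
  1   1   0   0   0   0   0
  2   1   1   1   0   0   0
  3   1   2   3   3   0   0
  4   1   3   0   3   3   3

3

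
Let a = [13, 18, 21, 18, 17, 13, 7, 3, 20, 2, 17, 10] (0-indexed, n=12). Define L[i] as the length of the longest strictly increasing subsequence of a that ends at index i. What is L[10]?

   i    0    1    2    3    4    5    6    7    8    9   10   11
a[i]   13   18   21   18   17   13    7    3   20    2   17   10
L[i]    1    2    3    2    2    1    1    1    3    1    2    2

2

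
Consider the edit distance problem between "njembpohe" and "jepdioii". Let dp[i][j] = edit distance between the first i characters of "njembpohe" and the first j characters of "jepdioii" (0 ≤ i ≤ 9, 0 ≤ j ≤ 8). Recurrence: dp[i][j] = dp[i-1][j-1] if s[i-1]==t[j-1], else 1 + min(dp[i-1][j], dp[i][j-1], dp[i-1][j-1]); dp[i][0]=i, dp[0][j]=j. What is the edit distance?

6

   ''  j  e  p  d  i  o  i  i
''  0  1  2  3  4  5  6  7  8
 n  1  1  2  3  4  5  6  7  8
 j  2  1  2  3  4  5  6  7  8
 e  3  2  1  2  3  4  5  6  7
 m  4  3  2  2  3  4  5  6  7
 b  5  4  3  3  3  4  5  6  7
 p  6  5  4  3  4  4  5  6  7
 o  7  6  5  4  4  5  4  5  6
 h  8  7  6  5  5  5  5  5  6
 e  9  8  7  6  6  6  6  6  6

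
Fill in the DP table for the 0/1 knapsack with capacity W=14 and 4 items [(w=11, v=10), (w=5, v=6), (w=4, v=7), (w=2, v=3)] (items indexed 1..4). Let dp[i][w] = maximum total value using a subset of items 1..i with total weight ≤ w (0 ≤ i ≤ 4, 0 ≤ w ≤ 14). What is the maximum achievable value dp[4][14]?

i\w   0   1   2   3   4   5   6   7   8   9  10  11  12  13  14
  0   0   0   0   0   0   0   0   0   0   0   0   0   0   0   0
  1   0   0   0   0   0   0   0   0   0   0   0  10  10  10  10
  2   0   0   0   0   0   6   6   6   6   6   6  10  10  10  10
  3   0   0   0   0   7   7   7   7   7  13  13  13  13  13  13
  4   0   0   3   3   7   7  10  10  10  13  13  16  16  16  16

16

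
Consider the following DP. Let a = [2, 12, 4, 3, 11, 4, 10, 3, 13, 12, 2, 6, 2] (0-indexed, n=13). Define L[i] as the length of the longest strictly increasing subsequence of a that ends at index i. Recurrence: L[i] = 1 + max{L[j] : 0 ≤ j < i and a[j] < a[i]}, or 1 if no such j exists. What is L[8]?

5

   i    0    1    2    3    4    5    6    7    8    9   10   11   12
a[i]    2   12    4    3   11    4   10    3   13   12    2    6    2
L[i]    1    2    2    2    3    3    4    2    5    5    1    4    1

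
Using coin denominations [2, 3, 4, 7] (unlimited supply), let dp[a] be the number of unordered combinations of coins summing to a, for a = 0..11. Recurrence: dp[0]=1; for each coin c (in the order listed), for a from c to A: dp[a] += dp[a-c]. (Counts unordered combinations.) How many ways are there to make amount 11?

after  coin     0     1     2     3     4     5     6     7     8     9    10    11
          2     1     0     1     0     1     0     1     0     1     0     1     0
          3     1     0     1     1     1     1     2     1     2     2     2     2
          4     1     0     1     1     2     1     3     2     4     3     5     4
          7     1     0     1     1     2     1     3     3     4     4     6     6

6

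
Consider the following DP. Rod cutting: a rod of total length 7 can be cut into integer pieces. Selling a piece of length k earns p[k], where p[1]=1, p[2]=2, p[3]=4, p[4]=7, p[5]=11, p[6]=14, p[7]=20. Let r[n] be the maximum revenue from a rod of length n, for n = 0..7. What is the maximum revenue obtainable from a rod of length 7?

20

   n    0    1    2    3    4    5    6    7
r[n]    0    1    2    4    7   11   14   20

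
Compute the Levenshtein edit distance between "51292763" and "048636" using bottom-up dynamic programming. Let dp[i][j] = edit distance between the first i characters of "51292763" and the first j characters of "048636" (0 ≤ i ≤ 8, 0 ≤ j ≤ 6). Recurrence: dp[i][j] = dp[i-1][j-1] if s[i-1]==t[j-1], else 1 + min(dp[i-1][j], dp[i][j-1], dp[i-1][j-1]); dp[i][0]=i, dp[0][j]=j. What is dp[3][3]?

3

   ''  0  4  8  6  3  6
''  0  1  2  3  4  5  6
 5  1  1  2  3  4  5  6
 1  2  2  2  3  4  5  6
 2  3  3  3  3  4  5  6
 9  4  4  4  4  4  5  6
 2  5  5  5  5  5  5  6
 7  6  6  6  6  6  6  6
 6  7  7  7  7  6  7  6
 3  8  8  8  8  7  6  7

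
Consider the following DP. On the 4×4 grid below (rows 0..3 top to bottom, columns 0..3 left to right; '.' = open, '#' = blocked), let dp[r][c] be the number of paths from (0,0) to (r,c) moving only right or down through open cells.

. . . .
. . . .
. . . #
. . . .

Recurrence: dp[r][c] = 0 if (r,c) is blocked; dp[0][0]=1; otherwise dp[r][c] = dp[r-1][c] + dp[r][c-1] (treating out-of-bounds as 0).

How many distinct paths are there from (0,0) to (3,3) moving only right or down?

10

r\c   0   1   2   3
  0   1   1   1   1
  1   1   2   3   4
  2   1   3   6   0
  3   1   4  10  10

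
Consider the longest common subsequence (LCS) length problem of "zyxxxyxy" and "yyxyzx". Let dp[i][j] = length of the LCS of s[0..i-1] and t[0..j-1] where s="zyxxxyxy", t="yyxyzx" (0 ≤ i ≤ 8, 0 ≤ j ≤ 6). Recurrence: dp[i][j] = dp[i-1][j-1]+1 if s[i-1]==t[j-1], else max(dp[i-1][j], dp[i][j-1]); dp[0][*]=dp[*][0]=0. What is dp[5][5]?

   ''  y  y  x  y  z  x
''  0  0  0  0  0  0  0
 z  0  0  0  0  0  1  1
 y  0  1  1  1  1  1  1
 x  0  1  1  2  2  2  2
 x  0  1  1  2  2  2  3
 x  0  1  1  2  2  2  3
 y  0  1  2  2  3  3  3
 x  0  1  2  3  3  3  4
 y  0  1  2  3  4  4  4

2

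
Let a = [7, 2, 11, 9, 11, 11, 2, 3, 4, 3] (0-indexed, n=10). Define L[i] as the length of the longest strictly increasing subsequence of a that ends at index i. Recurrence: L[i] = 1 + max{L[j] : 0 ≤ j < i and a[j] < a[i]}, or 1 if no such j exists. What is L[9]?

2

   i    0    1    2    3    4    5    6    7    8    9
a[i]    7    2   11    9   11   11    2    3    4    3
L[i]    1    1    2    2    3    3    1    2    3    2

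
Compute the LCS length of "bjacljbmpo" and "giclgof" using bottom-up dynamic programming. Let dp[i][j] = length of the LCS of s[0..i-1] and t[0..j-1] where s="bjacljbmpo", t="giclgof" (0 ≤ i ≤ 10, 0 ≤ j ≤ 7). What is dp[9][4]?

   ''  g  i  c  l  g  o  f
''  0  0  0  0  0  0  0  0
 b  0  0  0  0  0  0  0  0
 j  0  0  0  0  0  0  0  0
 a  0  0  0  0  0  0  0  0
 c  0  0  0  1  1  1  1  1
 l  0  0  0  1  2  2  2  2
 j  0  0  0  1  2  2  2  2
 b  0  0  0  1  2  2  2  2
 m  0  0  0  1  2  2  2  2
 p  0  0  0  1  2  2  2  2
 o  0  0  0  1  2  2  3  3

2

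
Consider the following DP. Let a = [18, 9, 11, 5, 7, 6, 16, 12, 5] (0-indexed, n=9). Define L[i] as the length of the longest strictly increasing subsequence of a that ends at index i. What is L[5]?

   i    0    1    2    3    4    5    6    7    8
a[i]   18    9   11    5    7    6   16   12    5
L[i]    1    1    2    1    2    2    3    3    1

2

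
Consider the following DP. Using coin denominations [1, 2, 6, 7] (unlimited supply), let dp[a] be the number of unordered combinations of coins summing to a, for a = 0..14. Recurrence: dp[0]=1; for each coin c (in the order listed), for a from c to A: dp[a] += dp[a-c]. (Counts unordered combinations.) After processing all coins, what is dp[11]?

12

after  coin     0     1     2     3     4     5     6     7     8     9    10    11    12    13    14
          1     1     1     1     1     1     1     1     1     1     1     1     1     1     1     1
          2     1     1     2     2     3     3     4     4     5     5     6     6     7     7     8
          6     1     1     2     2     3     3     5     5     7     7     9     9    12    12    15
          7     1     1     2     2     3     3     5     6     8     9    11    12    15    17    21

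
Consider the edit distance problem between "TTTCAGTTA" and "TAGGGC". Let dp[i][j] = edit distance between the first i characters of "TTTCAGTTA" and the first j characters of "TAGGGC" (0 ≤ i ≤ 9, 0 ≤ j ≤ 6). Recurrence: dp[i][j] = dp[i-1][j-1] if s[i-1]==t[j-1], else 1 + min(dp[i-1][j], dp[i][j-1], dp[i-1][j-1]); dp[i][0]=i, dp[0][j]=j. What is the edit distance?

   ''  T  A  G  G  G  C
''  0  1  2  3  4  5  6
 T  1  0  1  2  3  4  5
 T  2  1  1  2  3  4  5
 T  3  2  2  2  3  4  5
 C  4  3  3  3  3  4  4
 A  5  4  3  4  4  4  5
 G  6  5  4  3  4  4  5
 T  7  6  5  4  4  5  5
 T  8  7  6  5  5  5  6
 A  9  8  7  6  6  6  6

6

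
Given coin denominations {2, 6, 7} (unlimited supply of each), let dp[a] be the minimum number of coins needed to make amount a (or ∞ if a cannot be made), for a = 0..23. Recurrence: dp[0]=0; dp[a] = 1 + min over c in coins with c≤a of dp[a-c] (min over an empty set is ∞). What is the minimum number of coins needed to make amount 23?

4

 a  0  1  2  3  4  5  6  7  8  9 10 11 12 13 14 15 16 17 18 19 20 21 22 23
dp  0  -  1  -  2  -  1  1  2  2  3  3  2  2  2  3  3  4  3  3  3  3  4  4
(- denotes ∞ / unreachable)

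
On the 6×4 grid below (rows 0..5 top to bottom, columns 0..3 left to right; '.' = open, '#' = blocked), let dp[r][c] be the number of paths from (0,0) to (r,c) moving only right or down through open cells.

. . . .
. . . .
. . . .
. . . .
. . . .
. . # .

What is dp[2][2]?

6

r\c   0   1   2   3
  0   1   1   1   1
  1   1   2   3   4
  2   1   3   6  10
  3   1   4  10  20
  4   1   5  15  35
  5   1   6   0  35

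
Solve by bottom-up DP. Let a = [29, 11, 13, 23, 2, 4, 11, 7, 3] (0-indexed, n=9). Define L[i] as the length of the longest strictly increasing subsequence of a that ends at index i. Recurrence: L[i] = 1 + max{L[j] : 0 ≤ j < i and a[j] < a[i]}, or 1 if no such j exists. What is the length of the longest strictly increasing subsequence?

   i    0    1    2    3    4    5    6    7    8
a[i]   29   11   13   23    2    4   11    7    3
L[i]    1    1    2    3    1    2    3    3    2

3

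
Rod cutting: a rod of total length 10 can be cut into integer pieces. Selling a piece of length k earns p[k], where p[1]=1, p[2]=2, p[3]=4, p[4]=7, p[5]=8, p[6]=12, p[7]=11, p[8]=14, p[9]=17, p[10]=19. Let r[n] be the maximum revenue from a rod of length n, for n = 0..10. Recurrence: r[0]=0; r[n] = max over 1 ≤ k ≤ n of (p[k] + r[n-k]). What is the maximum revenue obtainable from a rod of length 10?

19

   n    0    1    2    3    4    5    6    7    8    9   10
r[n]    0    1    2    4    7    8   12   13   14   17   19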